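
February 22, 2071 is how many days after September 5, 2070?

170

Sep 5, 2070 → Oct 5, 2070: 30 days (September has 30).
Oct 5, 2070 → Nov 5, 2070: 31 days (October has 31).
Nov 5, 2070 → Dec 5, 2070: 30 days (November has 30).
Dec 5, 2070 → Jan 5, 2071: 31 days (December has 31).
Jan 5, 2071 → Feb 5, 2071: 31 days (January has 31).
Feb 5, 2071 → Feb 22, 2071: 17 days.
Total: 170 days.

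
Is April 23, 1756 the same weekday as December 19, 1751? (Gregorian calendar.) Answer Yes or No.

From Dec 19, 1751 to Apr 23, 1756 is 1587 days.
1587 mod 7 = 5, so they are different weekdays.
(Dec 19, 1751 is a Sunday; Apr 23, 1756 is a Friday.)

No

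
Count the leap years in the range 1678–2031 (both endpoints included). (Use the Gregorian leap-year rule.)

Multiples of 4 in [1678,2031]: 88.
Of those, multiples of 100: 4 (not leap unless ÷400).
Multiples of 400: 1.
Leap years = 88 − 4 + 1 = 85.

85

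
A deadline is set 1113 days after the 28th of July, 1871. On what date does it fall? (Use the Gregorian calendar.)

August 14, 1874

+366 (one year; includes Feb 29, 1872) → Jul 28, 1872 (747 left).
+365 (one year) → Jul 28, 1873 (382 left).
Jul has 31 days: +4 → Aug 1, 1873 (378 left).
Aug has 31 days: +31 → Sep 1, 1873 (347 left).
Sep has 30 days: +30 → Oct 1, 1873 (317 left).
Oct has 31 days: +31 → Nov 1, 1873 (286 left).
Nov has 30 days: +30 → Dec 1, 1873 (256 left).
Dec has 31 days: +31 → Jan 1, 1874 (225 left).
Jan has 31 days: +31 → Feb 1, 1874 (194 left).
Feb has 28 days: +28 → Mar 1, 1874 (166 left).
Mar has 31 days: +31 → Apr 1, 1874 (135 left).
Apr has 30 days: +30 → May 1, 1874 (105 left).
May has 31 days: +31 → Jun 1, 1874 (74 left).
Jun has 30 days: +30 → Jul 1, 1874 (44 left).
Jul has 31 days: +31 → Aug 1, 1874 (13 left).
+13 → Aug 14, 1874.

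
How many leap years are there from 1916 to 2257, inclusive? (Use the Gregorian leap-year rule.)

84

Multiples of 4 in [1916,2257]: 86.
Of those, multiples of 100: 3 (not leap unless ÷400).
Multiples of 400: 1.
Leap years = 86 − 3 + 1 = 84.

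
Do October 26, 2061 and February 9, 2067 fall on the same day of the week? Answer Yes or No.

From Oct 26, 2061 to Feb 9, 2067 is 1932 days.
1932 mod 7 = 0, so they are the same weekday.
(Oct 26, 2061 is a Wednesday; Feb 9, 2067 is a Wednesday.)

Yes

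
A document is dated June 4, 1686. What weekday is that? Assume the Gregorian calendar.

Tuesday

Doomsday rule: the anchor day for the 1600s is Tuesday. For year 86: 86÷12 = 7 r 2, and 2÷4 = 0, so 7+2+0 = 9.
Tuesday + 9 ≡ Thursday — that's 1686's doomsday.
In June the doomsday date is Jun 6.
Jun 4 is 2 days before Jun 6; 2 mod 7 = 2, so Thursday − 2 = Tuesday.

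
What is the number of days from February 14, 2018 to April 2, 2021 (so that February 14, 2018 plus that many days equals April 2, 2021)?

1143

Feb 14, 2018 → Feb 14, 2019: 365 days.
Feb 14, 2019 → Feb 14, 2020: 365 days.
Feb 14, 2020 → Feb 14, 2021: 366 days (Feb 29, 2020 is in that span).
Feb 14, 2021 → Mar 14, 2021: 28 days (February has 28).
Mar 14, 2021 → Apr 2, 2021: 19 days.
Total: 1143 days.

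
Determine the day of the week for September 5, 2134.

Sunday

Doomsday rule: the anchor day for the 2100s is Sunday. For year 34: 34÷12 = 2 r 10, and 10÷4 = 2, so 2+10+2 = 14.
Sunday + 14 ≡ Sunday — that's 2134's doomsday.
In September the doomsday date is Sep 5.
Sep 5 is the doomsday itself: Sunday.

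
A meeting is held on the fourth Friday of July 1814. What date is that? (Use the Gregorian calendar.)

July 1, 1814 is a Friday.
The first Friday is therefore July 1 (same day).
The fourth Friday is 1 + 3×7 = July 22.

July 22, 1814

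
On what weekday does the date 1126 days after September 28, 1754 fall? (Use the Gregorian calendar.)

Friday

First find the weekday of Sep 28, 1754. Doomsday rule: the anchor day for the 1700s is Sunday. For year 54: 54÷12 = 4 r 6, and 6÷4 = 1, so 4+6+1 = 11.
Sunday + 11 ≡ Thursday — that's 1754's doomsday.
In September the doomsday date is Sep 5.
Sep 28 is 23 days after Sep 5; 23 mod 7 = 2, so Thursday + 2 = Saturday.
1126 mod 7 = 6, so 1126 days after a Saturday is Saturday + 6 = Friday.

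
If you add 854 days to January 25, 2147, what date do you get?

+365 (one year) → Jan 25, 2148 (489 left).
+366 (one year; includes Feb 29, 2148) → Jan 25, 2149 (123 left).
Jan has 31 days: +7 → Feb 1, 2149 (116 left).
Feb has 28 days: +28 → Mar 1, 2149 (88 left).
Mar has 31 days: +31 → Apr 1, 2149 (57 left).
Apr has 30 days: +30 → May 1, 2149 (27 left).
+27 → May 28, 2149.

May 28, 2149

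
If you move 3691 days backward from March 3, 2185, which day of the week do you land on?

Tuesday

Mar 3, 2185 is a Thursday.
3691 mod 7 = 2, so 3691 days before a Thursday is Thursday − 2 = Tuesday.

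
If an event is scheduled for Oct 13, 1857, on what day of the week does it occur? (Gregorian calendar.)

Tuesday

Doomsday rule: the anchor day for the 1800s is Friday. For year 57: 57÷12 = 4 r 9, and 9÷4 = 2, so 4+9+2 = 15.
Friday + 15 ≡ Saturday — that's 1857's doomsday.
In October the doomsday date is Oct 10.
Oct 13 is 3 days after Oct 10; 3 mod 7 = 3, so Saturday + 3 = Tuesday.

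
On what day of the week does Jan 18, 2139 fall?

Sunday

Doomsday rule: the anchor day for the 2100s is Sunday. For year 39: 39÷12 = 3 r 3, and 3÷4 = 0, so 3+3+0 = 6.
Sunday + 6 ≡ Saturday — that's 2139's doomsday.
In January the doomsday date is Jan 3 (2139 is not a leap year).
Jan 18 is 15 days after Jan 3; 15 mod 7 = 1, so Saturday + 1 = Sunday.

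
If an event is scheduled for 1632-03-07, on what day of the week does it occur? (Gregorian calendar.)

Doomsday rule: the anchor day for the 1600s is Tuesday. For year 32: 32÷12 = 2 r 8, and 8÷4 = 2, so 2+8+2 = 12.
Tuesday + 12 ≡ Sunday — that's 1632's doomsday.
In March the doomsday date is Mar 14.
Mar 7 is 7 days before Mar 14; 7 mod 7 = 0, so Sunday − 0 = Sunday.

Sunday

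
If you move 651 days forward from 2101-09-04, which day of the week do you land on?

First find the weekday of Sep 4, 2101. Doomsday rule: the anchor day for the 2100s is Sunday. For year 01: 1÷12 = 0 r 1, and 1÷4 = 0, so 0+1+0 = 1.
Sunday + 1 ≡ Monday — that's 2101's doomsday.
In September the doomsday date is Sep 5.
Sep 4 is 1 day before Sep 5; 1 mod 7 = 1, so Monday − 1 = Sunday.
651 mod 7 = 0, so 651 days after a Sunday is Sunday + 0 = Sunday.

Sunday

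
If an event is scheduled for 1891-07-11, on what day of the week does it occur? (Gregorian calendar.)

Saturday

Doomsday rule: the anchor day for the 1800s is Friday. For year 91: 91÷12 = 7 r 7, and 7÷4 = 1, so 7+7+1 = 15.
Friday + 15 ≡ Saturday — that's 1891's doomsday.
In July the doomsday date is Jul 11.
Jul 11 is the doomsday itself: Saturday.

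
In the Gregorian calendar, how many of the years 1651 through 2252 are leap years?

146

Multiples of 4 in [1651,2252]: 151.
Of those, multiples of 100: 6 (not leap unless ÷400).
Multiples of 400: 1.
Leap years = 151 − 6 + 1 = 146.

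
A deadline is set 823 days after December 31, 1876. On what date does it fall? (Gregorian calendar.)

+365 (one year) → Dec 31, 1877 (458 left).
+365 (one year) → Dec 31, 1878 (93 left).
Dec has 31 days: +1 → Jan 1, 1879 (92 left).
Jan has 31 days: +31 → Feb 1, 1879 (61 left).
Feb has 28 days: +28 → Mar 1, 1879 (33 left).
Mar has 31 days: +31 → Apr 1, 1879 (2 left).
+2 → Apr 3, 1879.

April 3, 1879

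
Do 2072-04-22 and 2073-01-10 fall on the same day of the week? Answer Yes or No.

No

From Apr 22, 2072 to Jan 10, 2073 is 263 days.
263 mod 7 = 4, so they are different weekdays.
(Apr 22, 2072 is a Friday; Jan 10, 2073 is a Tuesday.)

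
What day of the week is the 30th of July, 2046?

Monday

Doomsday rule: the anchor day for the 2000s is Tuesday. For year 46: 46÷12 = 3 r 10, and 10÷4 = 2, so 3+10+2 = 15.
Tuesday + 15 ≡ Wednesday — that's 2046's doomsday.
In July the doomsday date is Jul 11.
Jul 30 is 19 days after Jul 11; 19 mod 7 = 5, so Wednesday + 5 = Monday.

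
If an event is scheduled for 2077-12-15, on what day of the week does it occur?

January 1, 2077 is a Friday.
Jan 1, 2077 → Feb 1, 2077: 31 days (January has 31).
Feb 1, 2077 → Mar 1, 2077: 28 days (February has 28).
Mar 1, 2077 → Apr 1, 2077: 31 days (March has 31).
Apr 1, 2077 → May 1, 2077: 30 days (April has 30).
May 1, 2077 → Jun 1, 2077: 31 days (May has 31).
Jun 1, 2077 → Jul 1, 2077: 30 days (June has 30).
Jul 1, 2077 → Aug 1, 2077: 31 days (July has 31).
Aug 1, 2077 → Sep 1, 2077: 31 days (August has 31).
Sep 1, 2077 → Oct 1, 2077: 30 days (September has 30).
Oct 1, 2077 → Nov 1, 2077: 31 days (October has 31).
Nov 1, 2077 → Dec 1, 2077: 30 days (November has 30).
Dec 1, 2077 → Dec 15, 2077: 14 days.
Total: 348 days.
348 mod 7 = 5, so Friday + 5 = Wednesday.

Wednesday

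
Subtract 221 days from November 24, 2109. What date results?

April 17, 2109

−24 → Oct 31, 2109 (end of Oct, 31 days; 197 left).
−31 → Sep 30, 2109 (end of Sep, 30 days; 166 left).
−30 → Aug 31, 2109 (end of Aug, 31 days; 136 left).
−31 → Jul 31, 2109 (end of Jul, 31 days; 105 left).
−31 → Jun 30, 2109 (end of Jun, 30 days; 74 left).
−30 → May 31, 2109 (end of May, 31 days; 44 left).
−31 → Apr 30, 2109 (end of Apr, 30 days; 13 left).
−13 → Apr 17, 2109.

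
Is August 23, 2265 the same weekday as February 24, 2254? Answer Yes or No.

From Feb 24, 2254 to Aug 23, 2265 is 4198 days.
4198 mod 7 = 5, so they are different weekdays.
(Feb 24, 2254 is a Friday; Aug 23, 2265 is a Wednesday.)

No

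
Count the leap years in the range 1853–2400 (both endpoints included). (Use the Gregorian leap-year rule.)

Multiples of 4 in [1853,2400]: 137.
Of those, multiples of 100: 6 (not leap unless ÷400).
Multiples of 400: 2.
Leap years = 137 − 6 + 2 = 133.

133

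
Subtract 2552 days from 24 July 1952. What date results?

July 29, 1945

−366 (one year; includes Feb 29, 1952) → Jul 24, 1951 (2186 left).
−365 (one year) → Jul 24, 1950 (1821 left).
−365 (one year) → Jul 24, 1949 (1456 left).
−365 (one year) → Jul 24, 1948 (1091 left).
−366 (one year; includes Feb 29, 1948) → Jul 24, 1947 (725 left).
−365 (one year) → Jul 24, 1946 (360 left).
−24 → Jun 30, 1946 (end of Jun, 30 days; 336 left).
−30 → May 31, 1946 (end of May, 31 days; 306 left).
−31 → Apr 30, 1946 (end of Apr, 30 days; 275 left).
−30 → Mar 31, 1946 (end of Mar, 31 days; 245 left).
−31 → Feb 28, 1946 (end of Feb, 28 days; 214 left).
−28 → Jan 31, 1946 (end of Jan, 31 days; 186 left).
−31 → Dec 31, 1945 (end of Dec, 31 days; 155 left).
−31 → Nov 30, 1945 (end of Nov, 30 days; 124 left).
−30 → Oct 31, 1945 (end of Oct, 31 days; 94 left).
−31 → Sep 30, 1945 (end of Sep, 30 days; 63 left).
−30 → Aug 31, 1945 (end of Aug, 31 days; 33 left).
−31 → Jul 31, 1945 (end of Jul, 31 days; 2 left).
−2 → Jul 29, 1945.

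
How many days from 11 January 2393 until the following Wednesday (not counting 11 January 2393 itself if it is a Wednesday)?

Jan 11, 2393 is a Monday.
From Monday to the next Wednesday is 2 days.

2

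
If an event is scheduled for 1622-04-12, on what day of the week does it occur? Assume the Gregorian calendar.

Doomsday rule: the anchor day for the 1600s is Tuesday. For year 22: 22÷12 = 1 r 10, and 10÷4 = 2, so 1+10+2 = 13.
Tuesday + 13 ≡ Monday — that's 1622's doomsday.
In April the doomsday date is Apr 4.
Apr 12 is 8 days after Apr 4; 8 mod 7 = 1, so Monday + 1 = Tuesday.

Tuesday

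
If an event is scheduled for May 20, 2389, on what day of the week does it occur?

Doomsday rule: the anchor day for the 2300s is Wednesday. For year 89: 89÷12 = 7 r 5, and 5÷4 = 1, so 7+5+1 = 13.
Wednesday + 13 ≡ Tuesday — that's 2389's doomsday.
In May the doomsday date is May 9.
May 20 is 11 days after May 9; 11 mod 7 = 4, so Tuesday + 4 = Saturday.

Saturday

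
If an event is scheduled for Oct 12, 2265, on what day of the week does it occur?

Thursday

Doomsday rule: the anchor day for the 2200s is Friday. For year 65: 65÷12 = 5 r 5, and 5÷4 = 1, so 5+5+1 = 11.
Friday + 11 ≡ Tuesday — that's 2265's doomsday.
In October the doomsday date is Oct 10.
Oct 12 is 2 days after Oct 10; 2 mod 7 = 2, so Tuesday + 2 = Thursday.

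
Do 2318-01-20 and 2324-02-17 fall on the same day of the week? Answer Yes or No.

From Jan 20, 2318 to Feb 17, 2324 is 2219 days.
2219 mod 7 = 0, so they are the same weekday.
(Jan 20, 2318 is a Sunday; Feb 17, 2324 is a Sunday.)

Yes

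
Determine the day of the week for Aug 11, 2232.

Doomsday rule: the anchor day for the 2200s is Friday. For year 32: 32÷12 = 2 r 8, and 8÷4 = 2, so 2+8+2 = 12.
Friday + 12 ≡ Wednesday — that's 2232's doomsday.
In August the doomsday date is Aug 8.
Aug 11 is 3 days after Aug 8; 3 mod 7 = 3, so Wednesday + 3 = Saturday.

Saturday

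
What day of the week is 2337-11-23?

Doomsday rule: the anchor day for the 2300s is Wednesday. For year 37: 37÷12 = 3 r 1, and 1÷4 = 0, so 3+1+0 = 4.
Wednesday + 4 ≡ Sunday — that's 2337's doomsday.
In November the doomsday date is Nov 7.
Nov 23 is 16 days after Nov 7; 16 mod 7 = 2, so Sunday + 2 = Tuesday.

Tuesday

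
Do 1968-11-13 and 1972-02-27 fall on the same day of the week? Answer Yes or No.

From Nov 13, 1968 to Feb 27, 1972 is 1201 days.
1201 mod 7 = 4, so they are different weekdays.
(Nov 13, 1968 is a Wednesday; Feb 27, 1972 is a Sunday.)

No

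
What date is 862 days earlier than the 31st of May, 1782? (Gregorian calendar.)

January 20, 1780

−365 (one year) → May 31, 1781 (497 left).
−365 (one year) → May 31, 1780 (132 left).
−31 → Apr 30, 1780 (end of Apr, 30 days; 101 left).
−30 → Mar 31, 1780 (end of Mar, 31 days; 71 left).
−31 → Feb 29, 1780 (end of Feb, 29 days; 40 left).
−29 → Jan 31, 1780 (end of Jan, 31 days; 11 left).
−11 → Jan 20, 1780.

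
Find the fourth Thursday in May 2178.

May 28, 2178

May 1, 2178 is a Friday.
The first Thursday is therefore May 7 (6 days later).
The fourth Thursday is 7 + 3×7 = May 28.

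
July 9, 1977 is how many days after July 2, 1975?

Jul 2, 1975 → Jul 2, 1976: 366 days (Feb 29, 1976 is in that span).
Jul 2, 1976 → Aug 2, 1976: 31 days (July has 31).
Aug 2, 1976 → Sep 2, 1976: 31 days (August has 31).
Sep 2, 1976 → Oct 2, 1976: 30 days (September has 30).
Oct 2, 1976 → Nov 2, 1976: 31 days (October has 31).
Nov 2, 1976 → Dec 2, 1976: 30 days (November has 30).
Dec 2, 1976 → Jan 2, 1977: 31 days (December has 31).
Jan 2, 1977 → Feb 2, 1977: 31 days (January has 31).
Feb 2, 1977 → Mar 2, 1977: 28 days (February has 28).
Mar 2, 1977 → Apr 2, 1977: 31 days (March has 31).
Apr 2, 1977 → May 2, 1977: 30 days (April has 30).
May 2, 1977 → Jun 2, 1977: 31 days (May has 31).
Jun 2, 1977 → Jul 2, 1977: 30 days (June has 30).
Jul 2, 1977 → Jul 9, 1977: 7 days.
Total: 738 days.

738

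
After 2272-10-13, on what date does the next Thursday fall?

October 17, 2272

Oct 13, 2272 is a Sunday.
From Sunday to the next Thursday is 4 days.
Oct 13, 2272 + 4 = Oct 17, 2272.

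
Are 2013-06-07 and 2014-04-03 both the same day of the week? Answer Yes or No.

From Jun 7, 2013 to Apr 3, 2014 is 300 days.
300 mod 7 = 6, so they are different weekdays.
(Jun 7, 2013 is a Friday; Apr 3, 2014 is a Thursday.)

No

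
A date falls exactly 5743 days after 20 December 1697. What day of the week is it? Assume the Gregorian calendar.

Dec 20, 1697 is a Friday.
5743 mod 7 = 3, so 5743 days after a Friday is Friday + 3 = Monday.

Monday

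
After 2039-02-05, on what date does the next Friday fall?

Feb 5, 2039 is a Saturday.
From Saturday to the next Friday is 6 days.
Feb 5, 2039 + 6 = Feb 11, 2039.

February 11, 2039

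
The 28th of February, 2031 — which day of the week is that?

Friday

January 1, 2031 is a Wednesday.
Jan 1, 2031 → Feb 1, 2031: 31 days (January has 31).
Feb 1, 2031 → Feb 28, 2031: 27 days.
Total: 58 days.
58 mod 7 = 2, so Wednesday + 2 = Friday.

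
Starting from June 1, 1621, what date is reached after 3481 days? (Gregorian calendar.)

December 12, 1630

+365 (one year) → Jun 1, 1622 (3116 left).
+365 (one year) → Jun 1, 1623 (2751 left).
+366 (one year; includes Feb 29, 1624) → Jun 1, 1624 (2385 left).
+365 (one year) → Jun 1, 1625 (2020 left).
+365 (one year) → Jun 1, 1626 (1655 left).
+365 (one year) → Jun 1, 1627 (1290 left).
+366 (one year; includes Feb 29, 1628) → Jun 1, 1628 (924 left).
+365 (one year) → Jun 1, 1629 (559 left).
+365 (one year) → Jun 1, 1630 (194 left).
Jun has 30 days: +30 → Jul 1, 1630 (164 left).
Jul has 31 days: +31 → Aug 1, 1630 (133 left).
Aug has 31 days: +31 → Sep 1, 1630 (102 left).
Sep has 30 days: +30 → Oct 1, 1630 (72 left).
Oct has 31 days: +31 → Nov 1, 1630 (41 left).
Nov has 30 days: +30 → Dec 1, 1630 (11 left).
+11 → Dec 12, 1630.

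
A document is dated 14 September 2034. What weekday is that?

Thursday

January 1, 2034 is a Sunday.
Jan 1, 2034 → Feb 1, 2034: 31 days (January has 31).
Feb 1, 2034 → Mar 1, 2034: 28 days (February has 28).
Mar 1, 2034 → Apr 1, 2034: 31 days (March has 31).
Apr 1, 2034 → May 1, 2034: 30 days (April has 30).
May 1, 2034 → Jun 1, 2034: 31 days (May has 31).
Jun 1, 2034 → Jul 1, 2034: 30 days (June has 30).
Jul 1, 2034 → Aug 1, 2034: 31 days (July has 31).
Aug 1, 2034 → Sep 1, 2034: 31 days (August has 31).
Sep 1, 2034 → Sep 14, 2034: 13 days.
Total: 256 days.
256 mod 7 = 4, so Sunday + 4 = Thursday.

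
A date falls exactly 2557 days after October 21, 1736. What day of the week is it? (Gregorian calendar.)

Oct 21, 1736 is a Sunday.
2557 mod 7 = 2, so 2557 days after a Sunday is Sunday + 2 = Tuesday.

Tuesday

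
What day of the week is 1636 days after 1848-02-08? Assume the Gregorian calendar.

First find the weekday of Feb 8, 1848. Doomsday rule: the anchor day for the 1800s is Friday. For year 48: 48÷12 = 4 r 0, and 0÷4 = 0, so 4+0+0 = 4.
Friday + 4 ≡ Tuesday — that's 1848's doomsday.
In February the doomsday date is Feb 29 (1848 is a leap year (divisible by 4)).
Feb 8 is 21 days before Feb 29; 21 mod 7 = 0, so Tuesday − 0 = Tuesday.
1636 mod 7 = 5, so 1636 days after a Tuesday is Tuesday + 5 = Sunday.

Sunday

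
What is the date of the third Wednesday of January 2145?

January 20, 2145

January 1, 2145 is a Friday.
The first Wednesday is therefore January 6 (5 days later).
The third Wednesday is 6 + 2×7 = January 20.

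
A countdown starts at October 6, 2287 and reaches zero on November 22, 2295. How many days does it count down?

2969

Oct 6, 2287 → Oct 6, 2288: 366 days (Feb 29, 2288 is in that span).
Oct 6, 2288 → Oct 6, 2289: 365 days.
Oct 6, 2289 → Oct 6, 2290: 365 days.
Oct 6, 2290 → Oct 6, 2291: 365 days.
Oct 6, 2291 → Oct 6, 2292: 366 days (Feb 29, 2292 is in that span).
Oct 6, 2292 → Oct 6, 2293: 365 days.
Oct 6, 2293 → Oct 6, 2294: 365 days.
Oct 6, 2294 → Oct 6, 2295: 365 days.
Oct 6, 2295 → Nov 6, 2295: 31 days (October has 31).
Nov 6, 2295 → Nov 22, 2295: 16 days.
Total: 2969 days.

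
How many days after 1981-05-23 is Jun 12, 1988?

2577

May 23, 1981 → May 23, 1982: 365 days.
May 23, 1982 → May 23, 1983: 365 days.
May 23, 1983 → May 23, 1984: 366 days (Feb 29, 1984 is in that span).
May 23, 1984 → May 23, 1985: 365 days.
May 23, 1985 → May 23, 1986: 365 days.
May 23, 1986 → May 23, 1987: 365 days.
May 23, 1987 → Jun 23, 1987: 31 days (May has 31).
Jun 23, 1987 → Jul 23, 1987: 30 days (June has 30).
Jul 23, 1987 → Aug 23, 1987: 31 days (July has 31).
Aug 23, 1987 → Sep 23, 1987: 31 days (August has 31).
Sep 23, 1987 → Oct 23, 1987: 30 days (September has 30).
Oct 23, 1987 → Nov 23, 1987: 31 days (October has 31).
Nov 23, 1987 → Dec 23, 1987: 30 days (November has 30).
Dec 23, 1987 → Jan 23, 1988: 31 days (December has 31).
Jan 23, 1988 → Feb 23, 1988: 31 days (January has 31).
Feb 23, 1988 → Mar 23, 1988: 29 days (February has 29).
Mar 23, 1988 → Apr 23, 1988: 31 days (March has 31).
Apr 23, 1988 → May 23, 1988: 30 days (April has 30).
May 23, 1988 → Jun 12, 1988: 20 days.
Total: 2577 days.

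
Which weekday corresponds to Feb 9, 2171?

Saturday

Doomsday rule: the anchor day for the 2100s is Sunday. For year 71: 71÷12 = 5 r 11, and 11÷4 = 2, so 5+11+2 = 18.
Sunday + 18 ≡ Thursday — that's 2171's doomsday.
In February the doomsday date is Feb 28 (2171 is not a leap year).
Feb 9 is 19 days before Feb 28; 19 mod 7 = 5, so Thursday − 5 = Saturday.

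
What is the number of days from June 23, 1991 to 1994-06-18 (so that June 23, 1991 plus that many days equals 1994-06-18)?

1091

Jun 23, 1991 → Jun 23, 1992: 366 days (Feb 29, 1992 is in that span).
Jun 23, 1992 → Jun 23, 1993: 365 days.
Jun 23, 1993 → Jul 23, 1993: 30 days (June has 30).
Jul 23, 1993 → Aug 23, 1993: 31 days (July has 31).
Aug 23, 1993 → Sep 23, 1993: 31 days (August has 31).
Sep 23, 1993 → Oct 23, 1993: 30 days (September has 30).
Oct 23, 1993 → Nov 23, 1993: 31 days (October has 31).
Nov 23, 1993 → Dec 23, 1993: 30 days (November has 30).
Dec 23, 1993 → Jan 23, 1994: 31 days (December has 31).
Jan 23, 1994 → Feb 23, 1994: 31 days (January has 31).
Feb 23, 1994 → Mar 23, 1994: 28 days (February has 28).
Mar 23, 1994 → Apr 23, 1994: 31 days (March has 31).
Apr 23, 1994 → May 23, 1994: 30 days (April has 30).
May 23, 1994 → Jun 18, 1994: 26 days.
Total: 1091 days.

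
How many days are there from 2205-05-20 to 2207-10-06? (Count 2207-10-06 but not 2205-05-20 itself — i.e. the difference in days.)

869

May 20, 2205 → May 20, 2206: 365 days.
May 20, 2206 → May 20, 2207: 365 days.
May 20, 2207 → Jun 20, 2207: 31 days (May has 31).
Jun 20, 2207 → Jul 20, 2207: 30 days (June has 30).
Jul 20, 2207 → Aug 20, 2207: 31 days (July has 31).
Aug 20, 2207 → Sep 20, 2207: 31 days (August has 31).
Sep 20, 2207 → Oct 6, 2207: 16 days.
Total: 869 days.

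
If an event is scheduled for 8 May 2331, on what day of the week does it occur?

Friday

Doomsday rule: the anchor day for the 2300s is Wednesday. For year 31: 31÷12 = 2 r 7, and 7÷4 = 1, so 2+7+1 = 10.
Wednesday + 10 ≡ Saturday — that's 2331's doomsday.
In May the doomsday date is May 9.
May 8 is 1 day before May 9; 1 mod 7 = 1, so Saturday − 1 = Friday.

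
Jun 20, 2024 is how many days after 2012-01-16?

Jan 16, 2012 → Jan 16, 2013: 366 days (Feb 29, 2012 is in that span).
Jan 16, 2013 → Jan 16, 2014: 365 days.
Jan 16, 2014 → Jan 16, 2015: 365 days.
Jan 16, 2015 → Jan 16, 2016: 365 days.
Jan 16, 2016 → Jan 16, 2017: 366 days (Feb 29, 2016 is in that span).
Jan 16, 2017 → Jan 16, 2018: 365 days.
Jan 16, 2018 → Jan 16, 2019: 365 days.
Jan 16, 2019 → Jan 16, 2020: 365 days.
Jan 16, 2020 → Jan 16, 2021: 366 days (Feb 29, 2020 is in that span).
Jan 16, 2021 → Jan 16, 2022: 365 days.
Jan 16, 2022 → Jan 16, 2023: 365 days.
Jan 16, 2023 → Jan 16, 2024: 365 days.
Jan 16, 2024 → Feb 16, 2024: 31 days (January has 31).
Feb 16, 2024 → Mar 16, 2024: 29 days (February has 29).
Mar 16, 2024 → Apr 16, 2024: 31 days (March has 31).
Apr 16, 2024 → May 16, 2024: 30 days (April has 30).
May 16, 2024 → Jun 16, 2024: 31 days (May has 31).
Jun 16, 2024 → Jun 20, 2024: 4 days.
Total: 4539 days.

4539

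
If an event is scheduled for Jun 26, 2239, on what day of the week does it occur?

Doomsday rule: the anchor day for the 2200s is Friday. For year 39: 39÷12 = 3 r 3, and 3÷4 = 0, so 3+3+0 = 6.
Friday + 6 ≡ Thursday — that's 2239's doomsday.
In June the doomsday date is Jun 6.
Jun 26 is 20 days after Jun 6; 20 mod 7 = 6, so Thursday + 6 = Wednesday.

Wednesday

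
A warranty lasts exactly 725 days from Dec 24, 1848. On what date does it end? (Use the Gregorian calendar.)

December 19, 1850

+365 (one year) → Dec 24, 1849 (360 left).
Dec has 31 days: +8 → Jan 1, 1850 (352 left).
Jan has 31 days: +31 → Feb 1, 1850 (321 left).
Feb has 28 days: +28 → Mar 1, 1850 (293 left).
Mar has 31 days: +31 → Apr 1, 1850 (262 left).
Apr has 30 days: +30 → May 1, 1850 (232 left).
May has 31 days: +31 → Jun 1, 1850 (201 left).
Jun has 30 days: +30 → Jul 1, 1850 (171 left).
Jul has 31 days: +31 → Aug 1, 1850 (140 left).
Aug has 31 days: +31 → Sep 1, 1850 (109 left).
Sep has 30 days: +30 → Oct 1, 1850 (79 left).
Oct has 31 days: +31 → Nov 1, 1850 (48 left).
Nov has 30 days: +30 → Dec 1, 1850 (18 left).
+18 → Dec 19, 1850.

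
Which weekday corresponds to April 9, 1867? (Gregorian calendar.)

Tuesday

Doomsday rule: the anchor day for the 1800s is Friday. For year 67: 67÷12 = 5 r 7, and 7÷4 = 1, so 5+7+1 = 13.
Friday + 13 ≡ Thursday — that's 1867's doomsday.
In April the doomsday date is Apr 4.
Apr 9 is 5 days after Apr 4; 5 mod 7 = 5, so Thursday + 5 = Tuesday.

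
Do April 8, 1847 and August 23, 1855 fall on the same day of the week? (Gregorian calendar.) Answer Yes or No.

Yes

From Apr 8, 1847 to Aug 23, 1855 is 3059 days.
3059 mod 7 = 0, so they are the same weekday.
(Apr 8, 1847 is a Thursday; Aug 23, 1855 is a Thursday.)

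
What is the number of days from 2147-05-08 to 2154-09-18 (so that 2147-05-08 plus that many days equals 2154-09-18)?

2690

May 8, 2147 → May 8, 2148: 366 days (Feb 29, 2148 is in that span).
May 8, 2148 → May 8, 2149: 365 days.
May 8, 2149 → May 8, 2150: 365 days.
May 8, 2150 → May 8, 2151: 365 days.
May 8, 2151 → May 8, 2152: 366 days (Feb 29, 2152 is in that span).
May 8, 2152 → May 8, 2153: 365 days.
May 8, 2153 → May 8, 2154: 365 days.
May 8, 2154 → Jun 8, 2154: 31 days (May has 31).
Jun 8, 2154 → Jul 8, 2154: 30 days (June has 30).
Jul 8, 2154 → Aug 8, 2154: 31 days (July has 31).
Aug 8, 2154 → Sep 8, 2154: 31 days (August has 31).
Sep 8, 2154 → Sep 18, 2154: 10 days.
Total: 2690 days.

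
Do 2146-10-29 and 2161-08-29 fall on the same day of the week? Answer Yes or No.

Yes

From Oct 29, 2146 to Aug 29, 2161 is 5418 days.
5418 mod 7 = 0, so they are the same weekday.
(Oct 29, 2146 is a Saturday; Aug 29, 2161 is a Saturday.)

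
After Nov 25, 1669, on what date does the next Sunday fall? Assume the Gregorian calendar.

Nov 25, 1669 is a Monday.
From Monday to the next Sunday is 6 days.
Nov 25, 1669 + 6 = Dec 1, 1669.

December 1, 1669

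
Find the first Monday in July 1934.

July 1, 1934 is a Sunday.
The first Monday is therefore July 2 (1 days later).

July 2, 1934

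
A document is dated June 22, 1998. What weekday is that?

Monday

January 1, 1998 is a Thursday.
Jan 1, 1998 → Feb 1, 1998: 31 days (January has 31).
Feb 1, 1998 → Mar 1, 1998: 28 days (February has 28).
Mar 1, 1998 → Apr 1, 1998: 31 days (March has 31).
Apr 1, 1998 → May 1, 1998: 30 days (April has 30).
May 1, 1998 → Jun 1, 1998: 31 days (May has 31).
Jun 1, 1998 → Jun 22, 1998: 21 days.
Total: 172 days.
172 mod 7 = 4, so Thursday + 4 = Monday.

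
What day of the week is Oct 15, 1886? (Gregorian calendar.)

Doomsday rule: the anchor day for the 1800s is Friday. For year 86: 86÷12 = 7 r 2, and 2÷4 = 0, so 7+2+0 = 9.
Friday + 9 ≡ Sunday — that's 1886's doomsday.
In October the doomsday date is Oct 10.
Oct 15 is 5 days after Oct 10; 5 mod 7 = 5, so Sunday + 5 = Friday.

Friday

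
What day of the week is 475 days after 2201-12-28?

First find the weekday of Dec 28, 2201. Doomsday rule: the anchor day for the 2200s is Friday. For year 01: 1÷12 = 0 r 1, and 1÷4 = 0, so 0+1+0 = 1.
Friday + 1 ≡ Saturday — that's 2201's doomsday.
In December the doomsday date is Dec 12.
Dec 28 is 16 days after Dec 12; 16 mod 7 = 2, so Saturday + 2 = Monday.
475 mod 7 = 6, so 475 days after a Monday is Monday + 6 = Sunday.

Sunday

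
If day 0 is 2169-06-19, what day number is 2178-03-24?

3200

Jun 19, 2169 → Jun 19, 2170: 365 days.
Jun 19, 2170 → Jun 19, 2171: 365 days.
Jun 19, 2171 → Jun 19, 2172: 366 days (Feb 29, 2172 is in that span).
Jun 19, 2172 → Jun 19, 2173: 365 days.
Jun 19, 2173 → Jun 19, 2174: 365 days.
Jun 19, 2174 → Jun 19, 2175: 365 days.
Jun 19, 2175 → Jun 19, 2176: 366 days (Feb 29, 2176 is in that span).
Jun 19, 2176 → Jun 19, 2177: 365 days.
Jun 19, 2177 → Jul 19, 2177: 30 days (June has 30).
Jul 19, 2177 → Aug 19, 2177: 31 days (July has 31).
Aug 19, 2177 → Sep 19, 2177: 31 days (August has 31).
Sep 19, 2177 → Oct 19, 2177: 30 days (September has 30).
Oct 19, 2177 → Nov 19, 2177: 31 days (October has 31).
Nov 19, 2177 → Dec 19, 2177: 30 days (November has 30).
Dec 19, 2177 → Jan 19, 2178: 31 days (December has 31).
Jan 19, 2178 → Feb 19, 2178: 31 days (January has 31).
Feb 19, 2178 → Mar 19, 2178: 28 days (February has 28).
Mar 19, 2178 → Mar 24, 2178: 5 days.
Total: 3200 days.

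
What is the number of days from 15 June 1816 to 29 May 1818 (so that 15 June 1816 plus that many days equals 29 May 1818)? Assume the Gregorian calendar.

713

Jun 15, 1816 → Jun 15, 1817: 365 days.
Jun 15, 1817 → Jul 15, 1817: 30 days (June has 30).
Jul 15, 1817 → Aug 15, 1817: 31 days (July has 31).
Aug 15, 1817 → Sep 15, 1817: 31 days (August has 31).
Sep 15, 1817 → Oct 15, 1817: 30 days (September has 30).
Oct 15, 1817 → Nov 15, 1817: 31 days (October has 31).
Nov 15, 1817 → Dec 15, 1817: 30 days (November has 30).
Dec 15, 1817 → Jan 15, 1818: 31 days (December has 31).
Jan 15, 1818 → Feb 15, 1818: 31 days (January has 31).
Feb 15, 1818 → Mar 15, 1818: 28 days (February has 28).
Mar 15, 1818 → Apr 15, 1818: 31 days (March has 31).
Apr 15, 1818 → May 15, 1818: 30 days (April has 30).
May 15, 1818 → May 29, 1818: 14 days.
Total: 713 days.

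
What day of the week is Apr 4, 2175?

Tuesday

January 1, 2175 is a Sunday.
Jan 1, 2175 → Feb 1, 2175: 31 days (January has 31).
Feb 1, 2175 → Mar 1, 2175: 28 days (February has 28).
Mar 1, 2175 → Apr 1, 2175: 31 days (March has 31).
Apr 1, 2175 → Apr 4, 2175: 3 days.
Total: 93 days.
93 mod 7 = 2, so Sunday + 2 = Tuesday.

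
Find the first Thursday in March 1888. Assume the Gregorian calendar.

March 1, 1888 is a Thursday.
The first Thursday is therefore March 1 (same day).

March 1, 1888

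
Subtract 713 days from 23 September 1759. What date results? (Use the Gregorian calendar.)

October 10, 1757

−365 (one year) → Sep 23, 1758 (348 left).
−23 → Aug 31, 1758 (end of Aug, 31 days; 325 left).
−31 → Jul 31, 1758 (end of Jul, 31 days; 294 left).
−31 → Jun 30, 1758 (end of Jun, 30 days; 263 left).
−30 → May 31, 1758 (end of May, 31 days; 233 left).
−31 → Apr 30, 1758 (end of Apr, 30 days; 202 left).
−30 → Mar 31, 1758 (end of Mar, 31 days; 172 left).
−31 → Feb 28, 1758 (end of Feb, 28 days; 141 left).
−28 → Jan 31, 1758 (end of Jan, 31 days; 113 left).
−31 → Dec 31, 1757 (end of Dec, 31 days; 82 left).
−31 → Nov 30, 1757 (end of Nov, 30 days; 51 left).
−30 → Oct 31, 1757 (end of Oct, 31 days; 21 left).
−21 → Oct 10, 1757.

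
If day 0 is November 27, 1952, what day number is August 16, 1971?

6836

Nov 27, 1952 → Nov 27, 1953: 365 days.
Nov 27, 1953 → Nov 27, 1954: 365 days.
Nov 27, 1954 → Nov 27, 1955: 365 days.
Nov 27, 1955 → Nov 27, 1956: 366 days (Feb 29, 1956 is in that span).
Nov 27, 1956 → Nov 27, 1957: 365 days.
Nov 27, 1957 → Nov 27, 1958: 365 days.
Nov 27, 1958 → Nov 27, 1959: 365 days.
Nov 27, 1959 → Nov 27, 1960: 366 days (Feb 29, 1960 is in that span).
Nov 27, 1960 → Nov 27, 1961: 365 days.
Nov 27, 1961 → Nov 27, 1962: 365 days.
Nov 27, 1962 → Nov 27, 1963: 365 days.
Nov 27, 1963 → Nov 27, 1964: 366 days (Feb 29, 1964 is in that span).
Nov 27, 1964 → Nov 27, 1965: 365 days.
Nov 27, 1965 → Nov 27, 1966: 365 days.
Nov 27, 1966 → Nov 27, 1967: 365 days.
Nov 27, 1967 → Nov 27, 1968: 366 days (Feb 29, 1968 is in that span).
Nov 27, 1968 → Nov 27, 1969: 365 days.
Nov 27, 1969 → Nov 27, 1970: 365 days.
Nov 27, 1970 → Dec 27, 1970: 30 days (November has 30).
Dec 27, 1970 → Jan 27, 1971: 31 days (December has 31).
Jan 27, 1971 → Feb 27, 1971: 31 days (January has 31).
Feb 27, 1971 → Mar 27, 1971: 28 days (February has 28).
Mar 27, 1971 → Apr 27, 1971: 31 days (March has 31).
Apr 27, 1971 → May 27, 1971: 30 days (April has 30).
May 27, 1971 → Jun 27, 1971: 31 days (May has 31).
Jun 27, 1971 → Jul 27, 1971: 30 days (June has 30).
Jul 27, 1971 → Aug 16, 1971: 20 days.
Total: 6836 days.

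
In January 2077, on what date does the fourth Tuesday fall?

January 26, 2077

January 1, 2077 is a Friday.
The first Tuesday is therefore January 5 (4 days later).
The fourth Tuesday is 5 + 3×7 = January 26.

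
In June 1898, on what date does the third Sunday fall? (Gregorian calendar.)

June 19, 1898

June 1, 1898 is a Wednesday.
The first Sunday is therefore June 5 (4 days later).
The third Sunday is 5 + 2×7 = June 19.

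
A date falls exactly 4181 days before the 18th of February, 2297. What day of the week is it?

Feb 18, 2297 is a Thursday.
4181 mod 7 = 2, so 4181 days before a Thursday is Thursday − 2 = Tuesday.

Tuesday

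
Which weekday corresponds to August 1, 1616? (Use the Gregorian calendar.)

Monday

Doomsday rule: the anchor day for the 1600s is Tuesday. For year 16: 16÷12 = 1 r 4, and 4÷4 = 1, so 1+4+1 = 6.
Tuesday + 6 ≡ Monday — that's 1616's doomsday.
In August the doomsday date is Aug 8.
Aug 1 is 7 days before Aug 8; 7 mod 7 = 0, so Monday − 0 = Monday.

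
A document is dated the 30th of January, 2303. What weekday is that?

Doomsday rule: the anchor day for the 2300s is Wednesday. For year 03: 3÷12 = 0 r 3, and 3÷4 = 0, so 0+3+0 = 3.
Wednesday + 3 ≡ Saturday — that's 2303's doomsday.
In January the doomsday date is Jan 3 (2303 is not a leap year).
Jan 30 is 27 days after Jan 3; 27 mod 7 = 6, so Saturday + 6 = Friday.

Friday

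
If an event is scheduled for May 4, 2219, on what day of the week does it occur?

Tuesday

Doomsday rule: the anchor day for the 2200s is Friday. For year 19: 19÷12 = 1 r 7, and 7÷4 = 1, so 1+7+1 = 9.
Friday + 9 ≡ Sunday — that's 2219's doomsday.
In May the doomsday date is May 9.
May 4 is 5 days before May 9; 5 mod 7 = 5, so Sunday − 5 = Tuesday.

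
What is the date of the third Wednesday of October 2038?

October 20, 2038

October 1, 2038 is a Friday.
The first Wednesday is therefore October 6 (5 days later).
The third Wednesday is 6 + 2×7 = October 20.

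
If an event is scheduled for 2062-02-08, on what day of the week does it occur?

Doomsday rule: the anchor day for the 2000s is Tuesday. For year 62: 62÷12 = 5 r 2, and 2÷4 = 0, so 5+2+0 = 7.
Tuesday + 7 ≡ Tuesday — that's 2062's doomsday.
In February the doomsday date is Feb 28 (2062 is not a leap year).
Feb 8 is 20 days before Feb 28; 20 mod 7 = 6, so Tuesday − 6 = Wednesday.

Wednesday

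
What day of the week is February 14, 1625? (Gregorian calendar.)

Doomsday rule: the anchor day for the 1600s is Tuesday. For year 25: 25÷12 = 2 r 1, and 1÷4 = 0, so 2+1+0 = 3.
Tuesday + 3 ≡ Friday — that's 1625's doomsday.
In February the doomsday date is Feb 28 (1625 is not a leap year).
Feb 14 is 14 days before Feb 28; 14 mod 7 = 0, so Friday − 0 = Friday.

Friday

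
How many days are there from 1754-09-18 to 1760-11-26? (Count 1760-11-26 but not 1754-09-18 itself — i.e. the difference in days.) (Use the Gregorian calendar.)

Sep 18, 1754 → Sep 18, 1755: 365 days.
Sep 18, 1755 → Sep 18, 1756: 366 days (Feb 29, 1756 is in that span).
Sep 18, 1756 → Sep 18, 1757: 365 days.
Sep 18, 1757 → Sep 18, 1758: 365 days.
Sep 18, 1758 → Sep 18, 1759: 365 days.
Sep 18, 1759 → Sep 18, 1760: 366 days (Feb 29, 1760 is in that span).
Sep 18, 1760 → Oct 18, 1760: 30 days (September has 30).
Oct 18, 1760 → Nov 18, 1760: 31 days (October has 31).
Nov 18, 1760 → Nov 26, 1760: 8 days.
Total: 2261 days.

2261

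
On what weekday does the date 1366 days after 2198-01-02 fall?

First find the weekday of Jan 2, 2198. Doomsday rule: the anchor day for the 2100s is Sunday. For year 98: 98÷12 = 8 r 2, and 2÷4 = 0, so 8+2+0 = 10.
Sunday + 10 ≡ Wednesday — that's 2198's doomsday.
In January the doomsday date is Jan 3 (2198 is not a leap year).
Jan 2 is 1 day before Jan 3; 1 mod 7 = 1, so Wednesday − 1 = Tuesday.
1366 mod 7 = 1, so 1366 days after a Tuesday is Tuesday + 1 = Wednesday.

Wednesday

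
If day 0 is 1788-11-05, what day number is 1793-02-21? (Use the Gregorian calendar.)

Nov 5, 1788 → Nov 5, 1789: 365 days.
Nov 5, 1789 → Nov 5, 1790: 365 days.
Nov 5, 1790 → Nov 5, 1791: 365 days.
Nov 5, 1791 → Nov 5, 1792: 366 days (Feb 29, 1792 is in that span).
Nov 5, 1792 → Dec 5, 1792: 30 days (November has 30).
Dec 5, 1792 → Jan 5, 1793: 31 days (December has 31).
Jan 5, 1793 → Feb 5, 1793: 31 days (January has 31).
Feb 5, 1793 → Feb 21, 1793: 16 days.
Total: 1569 days.

1569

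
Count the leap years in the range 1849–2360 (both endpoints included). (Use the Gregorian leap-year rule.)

124

Multiples of 4 in [1849,2360]: 128.
Of those, multiples of 100: 5 (not leap unless ÷400).
Multiples of 400: 1.
Leap years = 128 − 5 + 1 = 124.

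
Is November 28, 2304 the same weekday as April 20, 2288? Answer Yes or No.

No

From Apr 20, 2288 to Nov 28, 2304 is 6065 days.
6065 mod 7 = 3, so they are different weekdays.
(Apr 20, 2288 is a Friday; Nov 28, 2304 is a Monday.)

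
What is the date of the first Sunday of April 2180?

April 1, 2180 is a Saturday.
The first Sunday is therefore April 2 (1 days later).

April 2, 2180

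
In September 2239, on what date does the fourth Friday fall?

September 1, 2239 is a Sunday.
The first Friday is therefore September 6 (5 days later).
The fourth Friday is 6 + 3×7 = September 27.

September 27, 2239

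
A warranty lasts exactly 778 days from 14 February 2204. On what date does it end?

April 2, 2206

+366 (one year; includes Feb 29, 2204) → Feb 14, 2205 (412 left).
+365 (one year) → Feb 14, 2206 (47 left).
Feb has 28 days: +15 → Mar 1, 2206 (32 left).
Mar has 31 days: +31 → Apr 1, 2206 (1 left).
+1 → Apr 2, 2206.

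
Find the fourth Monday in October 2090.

October 1, 2090 is a Sunday.
The first Monday is therefore October 2 (1 days later).
The fourth Monday is 2 + 3×7 = October 23.

October 23, 2090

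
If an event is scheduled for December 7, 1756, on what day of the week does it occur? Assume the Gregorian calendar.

Doomsday rule: the anchor day for the 1700s is Sunday. For year 56: 56÷12 = 4 r 8, and 8÷4 = 2, so 4+8+2 = 14.
Sunday + 14 ≡ Sunday — that's 1756's doomsday.
In December the doomsday date is Dec 12.
Dec 7 is 5 days before Dec 12; 5 mod 7 = 5, so Sunday − 5 = Tuesday.

Tuesday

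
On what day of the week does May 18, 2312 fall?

Doomsday rule: the anchor day for the 2300s is Wednesday. For year 12: 12÷12 = 1 r 0, and 0÷4 = 0, so 1+0+0 = 1.
Wednesday + 1 ≡ Thursday — that's 2312's doomsday.
In May the doomsday date is May 9.
May 18 is 9 days after May 9; 9 mod 7 = 2, so Thursday + 2 = Saturday.

Saturday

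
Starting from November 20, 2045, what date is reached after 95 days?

Nov has 30 days: +11 → Dec 1, 2045 (84 left).
Dec has 31 days: +31 → Jan 1, 2046 (53 left).
Jan has 31 days: +31 → Feb 1, 2046 (22 left).
+22 → Feb 23, 2046.

February 23, 2046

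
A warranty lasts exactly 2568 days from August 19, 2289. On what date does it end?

August 30, 2296

+365 (one year) → Aug 19, 2290 (2203 left).
+365 (one year) → Aug 19, 2291 (1838 left).
+366 (one year; includes Feb 29, 2292) → Aug 19, 2292 (1472 left).
+365 (one year) → Aug 19, 2293 (1107 left).
+365 (one year) → Aug 19, 2294 (742 left).
+365 (one year) → Aug 19, 2295 (377 left).
Aug has 31 days: +13 → Sep 1, 2295 (364 left).
Sep has 30 days: +30 → Oct 1, 2295 (334 left).
Oct has 31 days: +31 → Nov 1, 2295 (303 left).
Nov has 30 days: +30 → Dec 1, 2295 (273 left).
Dec has 31 days: +31 → Jan 1, 2296 (242 left).
Jan has 31 days: +31 → Feb 1, 2296 (211 left).
Feb has 29 days: +29 → Mar 1, 2296 (182 left).
Mar has 31 days: +31 → Apr 1, 2296 (151 left).
Apr has 30 days: +30 → May 1, 2296 (121 left).
May has 31 days: +31 → Jun 1, 2296 (90 left).
Jun has 30 days: +30 → Jul 1, 2296 (60 left).
Jul has 31 days: +31 → Aug 1, 2296 (29 left).
+29 → Aug 30, 2296.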